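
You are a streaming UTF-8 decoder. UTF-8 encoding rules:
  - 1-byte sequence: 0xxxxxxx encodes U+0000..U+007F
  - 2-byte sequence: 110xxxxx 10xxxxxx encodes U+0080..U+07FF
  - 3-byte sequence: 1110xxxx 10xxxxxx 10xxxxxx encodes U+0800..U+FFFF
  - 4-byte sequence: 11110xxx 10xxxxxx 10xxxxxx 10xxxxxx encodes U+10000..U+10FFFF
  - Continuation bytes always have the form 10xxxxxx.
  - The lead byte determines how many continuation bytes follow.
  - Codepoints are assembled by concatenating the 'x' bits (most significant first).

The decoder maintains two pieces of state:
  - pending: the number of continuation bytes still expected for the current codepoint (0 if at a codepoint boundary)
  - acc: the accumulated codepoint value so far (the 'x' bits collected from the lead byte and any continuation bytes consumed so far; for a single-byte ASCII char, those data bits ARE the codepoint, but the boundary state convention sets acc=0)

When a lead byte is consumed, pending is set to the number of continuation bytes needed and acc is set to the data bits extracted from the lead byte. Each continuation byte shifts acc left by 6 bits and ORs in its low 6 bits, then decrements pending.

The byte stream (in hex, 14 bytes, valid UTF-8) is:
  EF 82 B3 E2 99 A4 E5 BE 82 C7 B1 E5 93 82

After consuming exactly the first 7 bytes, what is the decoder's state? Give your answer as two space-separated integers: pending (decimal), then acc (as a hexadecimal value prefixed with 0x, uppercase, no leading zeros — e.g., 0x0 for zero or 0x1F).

Byte[0]=EF: 3-byte lead. pending=2, acc=0xF
Byte[1]=82: continuation. acc=(acc<<6)|0x02=0x3C2, pending=1
Byte[2]=B3: continuation. acc=(acc<<6)|0x33=0xF0B3, pending=0
Byte[3]=E2: 3-byte lead. pending=2, acc=0x2
Byte[4]=99: continuation. acc=(acc<<6)|0x19=0x99, pending=1
Byte[5]=A4: continuation. acc=(acc<<6)|0x24=0x2664, pending=0
Byte[6]=E5: 3-byte lead. pending=2, acc=0x5

Answer: 2 0x5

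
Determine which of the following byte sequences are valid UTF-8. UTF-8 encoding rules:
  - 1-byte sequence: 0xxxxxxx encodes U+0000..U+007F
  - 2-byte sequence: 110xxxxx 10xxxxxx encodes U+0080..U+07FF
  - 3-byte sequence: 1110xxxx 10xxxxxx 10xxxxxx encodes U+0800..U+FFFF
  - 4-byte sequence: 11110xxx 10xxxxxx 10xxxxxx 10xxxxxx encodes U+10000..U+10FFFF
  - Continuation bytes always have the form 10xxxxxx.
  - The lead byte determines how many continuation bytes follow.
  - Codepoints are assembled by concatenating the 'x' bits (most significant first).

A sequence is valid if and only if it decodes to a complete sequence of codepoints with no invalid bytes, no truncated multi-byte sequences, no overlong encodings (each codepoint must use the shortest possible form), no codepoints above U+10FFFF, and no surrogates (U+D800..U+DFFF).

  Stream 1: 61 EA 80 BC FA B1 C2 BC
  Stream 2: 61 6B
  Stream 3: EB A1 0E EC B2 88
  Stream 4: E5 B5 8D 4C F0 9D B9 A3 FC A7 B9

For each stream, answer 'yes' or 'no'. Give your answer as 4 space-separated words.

Answer: no yes no no

Derivation:
Stream 1: error at byte offset 4. INVALID
Stream 2: decodes cleanly. VALID
Stream 3: error at byte offset 2. INVALID
Stream 4: error at byte offset 8. INVALID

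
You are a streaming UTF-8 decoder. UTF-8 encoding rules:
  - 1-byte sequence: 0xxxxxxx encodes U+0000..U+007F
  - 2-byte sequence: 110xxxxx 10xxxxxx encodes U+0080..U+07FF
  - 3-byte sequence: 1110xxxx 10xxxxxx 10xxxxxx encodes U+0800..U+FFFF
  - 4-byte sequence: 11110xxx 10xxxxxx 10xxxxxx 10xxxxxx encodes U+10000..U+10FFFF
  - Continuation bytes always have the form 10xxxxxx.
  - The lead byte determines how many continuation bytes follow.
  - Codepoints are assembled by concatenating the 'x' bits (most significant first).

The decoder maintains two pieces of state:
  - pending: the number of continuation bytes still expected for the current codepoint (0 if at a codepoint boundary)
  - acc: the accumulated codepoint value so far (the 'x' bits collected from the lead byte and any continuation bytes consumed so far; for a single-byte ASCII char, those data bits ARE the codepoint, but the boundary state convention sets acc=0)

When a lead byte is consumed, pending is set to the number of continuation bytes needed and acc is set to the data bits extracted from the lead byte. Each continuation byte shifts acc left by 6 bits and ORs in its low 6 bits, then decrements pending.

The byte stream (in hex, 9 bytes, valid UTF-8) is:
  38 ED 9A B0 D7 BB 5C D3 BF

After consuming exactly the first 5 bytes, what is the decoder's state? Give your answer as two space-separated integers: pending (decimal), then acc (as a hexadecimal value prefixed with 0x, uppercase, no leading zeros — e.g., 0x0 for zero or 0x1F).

Byte[0]=38: 1-byte. pending=0, acc=0x0
Byte[1]=ED: 3-byte lead. pending=2, acc=0xD
Byte[2]=9A: continuation. acc=(acc<<6)|0x1A=0x35A, pending=1
Byte[3]=B0: continuation. acc=(acc<<6)|0x30=0xD6B0, pending=0
Byte[4]=D7: 2-byte lead. pending=1, acc=0x17

Answer: 1 0x17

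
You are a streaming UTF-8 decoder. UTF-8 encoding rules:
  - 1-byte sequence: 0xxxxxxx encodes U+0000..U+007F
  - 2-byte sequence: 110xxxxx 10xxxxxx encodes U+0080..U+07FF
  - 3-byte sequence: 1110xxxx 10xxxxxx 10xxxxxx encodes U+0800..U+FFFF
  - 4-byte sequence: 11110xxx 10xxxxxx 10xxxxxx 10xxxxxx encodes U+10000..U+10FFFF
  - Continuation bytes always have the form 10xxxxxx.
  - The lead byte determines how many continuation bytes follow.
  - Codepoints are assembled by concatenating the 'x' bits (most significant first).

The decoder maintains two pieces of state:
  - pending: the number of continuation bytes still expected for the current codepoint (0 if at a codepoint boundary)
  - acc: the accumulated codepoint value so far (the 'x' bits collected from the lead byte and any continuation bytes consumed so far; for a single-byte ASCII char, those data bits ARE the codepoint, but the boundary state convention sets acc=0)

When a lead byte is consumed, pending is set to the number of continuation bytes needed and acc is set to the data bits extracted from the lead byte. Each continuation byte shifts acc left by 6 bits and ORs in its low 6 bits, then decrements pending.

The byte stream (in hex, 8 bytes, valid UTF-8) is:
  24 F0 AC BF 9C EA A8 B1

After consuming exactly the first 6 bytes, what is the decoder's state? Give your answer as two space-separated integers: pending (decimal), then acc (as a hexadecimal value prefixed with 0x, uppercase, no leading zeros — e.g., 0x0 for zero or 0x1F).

Answer: 2 0xA

Derivation:
Byte[0]=24: 1-byte. pending=0, acc=0x0
Byte[1]=F0: 4-byte lead. pending=3, acc=0x0
Byte[2]=AC: continuation. acc=(acc<<6)|0x2C=0x2C, pending=2
Byte[3]=BF: continuation. acc=(acc<<6)|0x3F=0xB3F, pending=1
Byte[4]=9C: continuation. acc=(acc<<6)|0x1C=0x2CFDC, pending=0
Byte[5]=EA: 3-byte lead. pending=2, acc=0xA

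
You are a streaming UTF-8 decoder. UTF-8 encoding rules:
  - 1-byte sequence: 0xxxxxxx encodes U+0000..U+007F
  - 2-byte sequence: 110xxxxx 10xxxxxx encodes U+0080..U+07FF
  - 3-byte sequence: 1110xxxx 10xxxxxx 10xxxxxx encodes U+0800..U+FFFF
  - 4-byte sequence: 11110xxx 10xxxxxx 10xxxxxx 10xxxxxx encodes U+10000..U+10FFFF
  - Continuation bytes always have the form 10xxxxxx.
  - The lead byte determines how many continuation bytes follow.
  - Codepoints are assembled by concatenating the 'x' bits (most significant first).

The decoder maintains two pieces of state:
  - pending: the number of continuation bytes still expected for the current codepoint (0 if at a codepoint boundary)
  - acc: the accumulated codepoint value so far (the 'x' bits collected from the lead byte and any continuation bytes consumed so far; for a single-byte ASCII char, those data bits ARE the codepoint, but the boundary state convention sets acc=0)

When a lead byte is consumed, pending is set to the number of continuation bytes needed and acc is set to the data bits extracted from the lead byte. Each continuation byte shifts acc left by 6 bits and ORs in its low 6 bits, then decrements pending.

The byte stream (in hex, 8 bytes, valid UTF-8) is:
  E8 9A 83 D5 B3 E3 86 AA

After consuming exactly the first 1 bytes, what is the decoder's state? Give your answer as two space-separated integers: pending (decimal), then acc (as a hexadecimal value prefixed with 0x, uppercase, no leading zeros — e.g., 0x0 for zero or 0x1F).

Byte[0]=E8: 3-byte lead. pending=2, acc=0x8

Answer: 2 0x8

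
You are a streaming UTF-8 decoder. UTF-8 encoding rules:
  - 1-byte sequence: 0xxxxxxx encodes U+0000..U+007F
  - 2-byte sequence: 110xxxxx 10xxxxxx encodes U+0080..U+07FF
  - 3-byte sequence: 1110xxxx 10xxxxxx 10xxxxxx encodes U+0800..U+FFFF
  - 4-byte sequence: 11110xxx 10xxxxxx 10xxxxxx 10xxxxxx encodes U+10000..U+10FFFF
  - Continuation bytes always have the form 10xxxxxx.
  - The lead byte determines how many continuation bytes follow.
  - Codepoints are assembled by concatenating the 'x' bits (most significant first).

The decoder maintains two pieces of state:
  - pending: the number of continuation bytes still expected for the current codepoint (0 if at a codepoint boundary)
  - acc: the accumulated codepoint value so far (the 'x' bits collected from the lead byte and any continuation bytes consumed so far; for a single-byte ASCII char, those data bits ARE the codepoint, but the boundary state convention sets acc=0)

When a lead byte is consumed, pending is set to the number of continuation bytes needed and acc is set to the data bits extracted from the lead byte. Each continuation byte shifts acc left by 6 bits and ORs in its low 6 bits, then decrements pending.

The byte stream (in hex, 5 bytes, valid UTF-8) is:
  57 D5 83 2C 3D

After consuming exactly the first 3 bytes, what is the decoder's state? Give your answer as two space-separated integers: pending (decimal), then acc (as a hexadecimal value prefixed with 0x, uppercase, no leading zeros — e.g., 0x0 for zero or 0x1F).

Answer: 0 0x543

Derivation:
Byte[0]=57: 1-byte. pending=0, acc=0x0
Byte[1]=D5: 2-byte lead. pending=1, acc=0x15
Byte[2]=83: continuation. acc=(acc<<6)|0x03=0x543, pending=0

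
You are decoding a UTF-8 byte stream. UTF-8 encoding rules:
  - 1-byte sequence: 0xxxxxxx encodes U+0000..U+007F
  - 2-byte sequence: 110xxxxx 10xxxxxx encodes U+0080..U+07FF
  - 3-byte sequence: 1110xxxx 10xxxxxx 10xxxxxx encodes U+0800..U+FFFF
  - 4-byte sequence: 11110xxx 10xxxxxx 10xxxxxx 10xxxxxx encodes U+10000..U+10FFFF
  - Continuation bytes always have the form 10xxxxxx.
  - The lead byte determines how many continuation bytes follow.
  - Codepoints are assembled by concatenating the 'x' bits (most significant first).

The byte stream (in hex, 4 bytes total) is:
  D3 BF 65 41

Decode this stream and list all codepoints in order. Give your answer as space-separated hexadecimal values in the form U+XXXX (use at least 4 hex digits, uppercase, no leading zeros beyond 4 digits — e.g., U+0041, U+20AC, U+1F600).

Answer: U+04FF U+0065 U+0041

Derivation:
Byte[0]=D3: 2-byte lead, need 1 cont bytes. acc=0x13
Byte[1]=BF: continuation. acc=(acc<<6)|0x3F=0x4FF
Completed: cp=U+04FF (starts at byte 0)
Byte[2]=65: 1-byte ASCII. cp=U+0065
Byte[3]=41: 1-byte ASCII. cp=U+0041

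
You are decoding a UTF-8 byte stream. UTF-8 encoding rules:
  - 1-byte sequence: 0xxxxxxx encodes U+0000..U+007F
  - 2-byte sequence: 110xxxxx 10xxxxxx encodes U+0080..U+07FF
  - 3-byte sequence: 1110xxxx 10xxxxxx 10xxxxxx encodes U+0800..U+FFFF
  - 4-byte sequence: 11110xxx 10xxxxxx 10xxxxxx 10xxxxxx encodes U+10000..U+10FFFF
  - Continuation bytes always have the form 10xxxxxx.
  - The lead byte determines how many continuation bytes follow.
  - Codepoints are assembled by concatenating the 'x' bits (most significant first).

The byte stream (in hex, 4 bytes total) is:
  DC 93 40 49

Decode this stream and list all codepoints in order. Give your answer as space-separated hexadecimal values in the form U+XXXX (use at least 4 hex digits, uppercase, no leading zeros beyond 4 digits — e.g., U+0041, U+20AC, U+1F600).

Answer: U+0713 U+0040 U+0049

Derivation:
Byte[0]=DC: 2-byte lead, need 1 cont bytes. acc=0x1C
Byte[1]=93: continuation. acc=(acc<<6)|0x13=0x713
Completed: cp=U+0713 (starts at byte 0)
Byte[2]=40: 1-byte ASCII. cp=U+0040
Byte[3]=49: 1-byte ASCII. cp=U+0049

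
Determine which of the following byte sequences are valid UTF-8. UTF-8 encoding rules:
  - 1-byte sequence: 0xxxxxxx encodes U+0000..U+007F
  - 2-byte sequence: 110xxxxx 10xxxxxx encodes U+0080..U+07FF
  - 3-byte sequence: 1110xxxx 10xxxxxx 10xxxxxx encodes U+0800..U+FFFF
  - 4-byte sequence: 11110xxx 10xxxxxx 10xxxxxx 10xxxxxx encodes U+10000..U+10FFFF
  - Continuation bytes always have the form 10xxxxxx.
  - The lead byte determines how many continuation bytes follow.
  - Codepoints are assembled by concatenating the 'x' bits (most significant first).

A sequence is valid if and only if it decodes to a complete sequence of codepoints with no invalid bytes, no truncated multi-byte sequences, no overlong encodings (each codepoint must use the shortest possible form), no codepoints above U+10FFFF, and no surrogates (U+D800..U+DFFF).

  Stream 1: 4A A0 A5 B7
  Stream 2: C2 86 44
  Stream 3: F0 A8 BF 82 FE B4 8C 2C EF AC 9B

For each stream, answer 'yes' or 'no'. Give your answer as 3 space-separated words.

Answer: no yes no

Derivation:
Stream 1: error at byte offset 1. INVALID
Stream 2: decodes cleanly. VALID
Stream 3: error at byte offset 4. INVALID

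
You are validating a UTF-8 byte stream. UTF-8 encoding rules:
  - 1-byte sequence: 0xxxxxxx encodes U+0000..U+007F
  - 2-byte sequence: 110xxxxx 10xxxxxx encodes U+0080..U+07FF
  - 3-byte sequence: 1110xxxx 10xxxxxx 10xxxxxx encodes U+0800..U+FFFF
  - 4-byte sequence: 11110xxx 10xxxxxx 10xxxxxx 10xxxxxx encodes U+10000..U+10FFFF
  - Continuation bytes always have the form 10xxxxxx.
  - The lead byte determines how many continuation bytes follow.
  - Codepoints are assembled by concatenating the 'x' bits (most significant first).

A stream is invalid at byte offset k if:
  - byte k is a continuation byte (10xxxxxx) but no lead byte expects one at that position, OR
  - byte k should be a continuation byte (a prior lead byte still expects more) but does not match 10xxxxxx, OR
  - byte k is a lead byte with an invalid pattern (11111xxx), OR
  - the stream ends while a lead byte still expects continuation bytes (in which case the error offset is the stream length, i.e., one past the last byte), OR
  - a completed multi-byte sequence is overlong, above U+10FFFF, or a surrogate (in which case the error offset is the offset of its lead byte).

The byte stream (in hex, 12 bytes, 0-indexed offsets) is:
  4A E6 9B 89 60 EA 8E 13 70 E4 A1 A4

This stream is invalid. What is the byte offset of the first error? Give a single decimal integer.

Answer: 7

Derivation:
Byte[0]=4A: 1-byte ASCII. cp=U+004A
Byte[1]=E6: 3-byte lead, need 2 cont bytes. acc=0x6
Byte[2]=9B: continuation. acc=(acc<<6)|0x1B=0x19B
Byte[3]=89: continuation. acc=(acc<<6)|0x09=0x66C9
Completed: cp=U+66C9 (starts at byte 1)
Byte[4]=60: 1-byte ASCII. cp=U+0060
Byte[5]=EA: 3-byte lead, need 2 cont bytes. acc=0xA
Byte[6]=8E: continuation. acc=(acc<<6)|0x0E=0x28E
Byte[7]=13: expected 10xxxxxx continuation. INVALID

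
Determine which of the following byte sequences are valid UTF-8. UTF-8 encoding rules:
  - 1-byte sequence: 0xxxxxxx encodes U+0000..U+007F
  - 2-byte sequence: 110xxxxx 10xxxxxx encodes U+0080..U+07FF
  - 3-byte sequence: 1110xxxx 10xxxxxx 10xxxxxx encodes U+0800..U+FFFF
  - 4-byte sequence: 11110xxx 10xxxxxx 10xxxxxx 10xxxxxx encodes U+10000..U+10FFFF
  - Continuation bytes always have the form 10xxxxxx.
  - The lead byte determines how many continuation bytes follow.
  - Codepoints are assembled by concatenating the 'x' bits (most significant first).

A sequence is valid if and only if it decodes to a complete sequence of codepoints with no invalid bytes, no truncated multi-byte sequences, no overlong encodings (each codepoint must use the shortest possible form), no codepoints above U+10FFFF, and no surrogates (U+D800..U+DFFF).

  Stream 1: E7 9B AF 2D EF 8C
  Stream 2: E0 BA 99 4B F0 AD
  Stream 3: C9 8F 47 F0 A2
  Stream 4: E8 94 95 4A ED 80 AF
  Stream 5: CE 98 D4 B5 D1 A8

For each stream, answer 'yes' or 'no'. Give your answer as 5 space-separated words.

Answer: no no no yes yes

Derivation:
Stream 1: error at byte offset 6. INVALID
Stream 2: error at byte offset 6. INVALID
Stream 3: error at byte offset 5. INVALID
Stream 4: decodes cleanly. VALID
Stream 5: decodes cleanly. VALID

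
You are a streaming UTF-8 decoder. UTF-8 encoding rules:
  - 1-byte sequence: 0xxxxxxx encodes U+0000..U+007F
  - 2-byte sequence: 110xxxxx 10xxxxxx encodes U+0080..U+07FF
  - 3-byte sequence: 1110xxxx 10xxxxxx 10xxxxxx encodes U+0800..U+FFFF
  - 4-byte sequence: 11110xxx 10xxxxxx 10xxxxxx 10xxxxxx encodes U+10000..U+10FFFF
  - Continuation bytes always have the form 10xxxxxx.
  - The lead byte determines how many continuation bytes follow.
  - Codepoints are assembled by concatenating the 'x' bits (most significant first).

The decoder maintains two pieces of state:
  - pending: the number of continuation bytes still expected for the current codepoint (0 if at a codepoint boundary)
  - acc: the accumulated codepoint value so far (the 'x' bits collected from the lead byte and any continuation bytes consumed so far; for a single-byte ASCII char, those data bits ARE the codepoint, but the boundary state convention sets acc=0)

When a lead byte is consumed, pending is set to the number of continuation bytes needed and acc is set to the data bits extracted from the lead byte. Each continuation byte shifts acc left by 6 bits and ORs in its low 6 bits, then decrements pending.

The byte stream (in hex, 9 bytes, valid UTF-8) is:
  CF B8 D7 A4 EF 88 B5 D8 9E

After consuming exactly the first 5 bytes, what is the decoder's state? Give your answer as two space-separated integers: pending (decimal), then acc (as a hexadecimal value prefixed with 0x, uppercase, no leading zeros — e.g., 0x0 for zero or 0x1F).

Answer: 2 0xF

Derivation:
Byte[0]=CF: 2-byte lead. pending=1, acc=0xF
Byte[1]=B8: continuation. acc=(acc<<6)|0x38=0x3F8, pending=0
Byte[2]=D7: 2-byte lead. pending=1, acc=0x17
Byte[3]=A4: continuation. acc=(acc<<6)|0x24=0x5E4, pending=0
Byte[4]=EF: 3-byte lead. pending=2, acc=0xF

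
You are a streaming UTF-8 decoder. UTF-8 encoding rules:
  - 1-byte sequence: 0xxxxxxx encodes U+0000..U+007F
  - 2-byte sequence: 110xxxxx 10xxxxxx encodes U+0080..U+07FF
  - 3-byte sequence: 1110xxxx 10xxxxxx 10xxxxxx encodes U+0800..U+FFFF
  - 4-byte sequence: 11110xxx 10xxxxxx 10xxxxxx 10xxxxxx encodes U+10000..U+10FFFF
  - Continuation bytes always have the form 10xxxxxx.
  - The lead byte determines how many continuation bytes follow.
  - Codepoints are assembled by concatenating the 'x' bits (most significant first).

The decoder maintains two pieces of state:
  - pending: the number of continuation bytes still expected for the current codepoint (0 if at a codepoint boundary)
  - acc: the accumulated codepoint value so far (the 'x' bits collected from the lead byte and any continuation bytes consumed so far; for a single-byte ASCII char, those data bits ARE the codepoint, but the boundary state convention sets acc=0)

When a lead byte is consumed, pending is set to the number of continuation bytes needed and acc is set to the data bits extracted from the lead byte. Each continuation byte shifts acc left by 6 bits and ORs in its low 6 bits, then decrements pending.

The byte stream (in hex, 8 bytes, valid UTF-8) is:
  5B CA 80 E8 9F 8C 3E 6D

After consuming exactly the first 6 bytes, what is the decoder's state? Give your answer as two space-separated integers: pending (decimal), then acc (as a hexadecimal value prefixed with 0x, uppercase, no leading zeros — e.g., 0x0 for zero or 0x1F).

Answer: 0 0x87CC

Derivation:
Byte[0]=5B: 1-byte. pending=0, acc=0x0
Byte[1]=CA: 2-byte lead. pending=1, acc=0xA
Byte[2]=80: continuation. acc=(acc<<6)|0x00=0x280, pending=0
Byte[3]=E8: 3-byte lead. pending=2, acc=0x8
Byte[4]=9F: continuation. acc=(acc<<6)|0x1F=0x21F, pending=1
Byte[5]=8C: continuation. acc=(acc<<6)|0x0C=0x87CC, pending=0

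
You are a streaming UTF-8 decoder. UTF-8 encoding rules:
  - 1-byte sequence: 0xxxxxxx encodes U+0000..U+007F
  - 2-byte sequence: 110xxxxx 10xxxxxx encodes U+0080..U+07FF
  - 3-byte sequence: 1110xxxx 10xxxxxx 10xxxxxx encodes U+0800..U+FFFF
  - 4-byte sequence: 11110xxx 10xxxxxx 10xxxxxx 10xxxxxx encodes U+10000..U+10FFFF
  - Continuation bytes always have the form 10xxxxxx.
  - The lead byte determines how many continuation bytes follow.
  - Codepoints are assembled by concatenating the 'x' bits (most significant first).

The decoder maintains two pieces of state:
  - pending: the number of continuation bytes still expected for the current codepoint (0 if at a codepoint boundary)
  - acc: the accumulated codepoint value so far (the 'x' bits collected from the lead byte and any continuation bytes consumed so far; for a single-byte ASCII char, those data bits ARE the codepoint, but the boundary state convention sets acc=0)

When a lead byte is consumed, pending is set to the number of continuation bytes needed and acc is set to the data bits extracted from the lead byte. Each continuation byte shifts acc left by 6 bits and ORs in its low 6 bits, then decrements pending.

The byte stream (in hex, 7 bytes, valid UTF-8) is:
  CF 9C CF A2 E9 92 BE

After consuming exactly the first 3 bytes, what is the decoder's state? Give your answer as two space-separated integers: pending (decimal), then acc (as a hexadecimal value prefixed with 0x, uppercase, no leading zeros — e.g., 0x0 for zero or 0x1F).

Answer: 1 0xF

Derivation:
Byte[0]=CF: 2-byte lead. pending=1, acc=0xF
Byte[1]=9C: continuation. acc=(acc<<6)|0x1C=0x3DC, pending=0
Byte[2]=CF: 2-byte lead. pending=1, acc=0xF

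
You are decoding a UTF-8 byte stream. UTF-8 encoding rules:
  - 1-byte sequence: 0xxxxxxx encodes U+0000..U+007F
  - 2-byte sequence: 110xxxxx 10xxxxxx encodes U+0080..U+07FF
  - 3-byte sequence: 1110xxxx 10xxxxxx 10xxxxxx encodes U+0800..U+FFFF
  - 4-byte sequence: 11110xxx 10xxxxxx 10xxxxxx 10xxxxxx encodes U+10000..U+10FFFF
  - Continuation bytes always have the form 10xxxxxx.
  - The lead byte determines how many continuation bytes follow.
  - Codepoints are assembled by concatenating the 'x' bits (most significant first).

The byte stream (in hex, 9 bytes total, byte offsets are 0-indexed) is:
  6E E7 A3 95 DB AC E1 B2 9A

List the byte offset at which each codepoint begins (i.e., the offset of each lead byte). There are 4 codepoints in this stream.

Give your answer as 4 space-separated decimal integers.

Byte[0]=6E: 1-byte ASCII. cp=U+006E
Byte[1]=E7: 3-byte lead, need 2 cont bytes. acc=0x7
Byte[2]=A3: continuation. acc=(acc<<6)|0x23=0x1E3
Byte[3]=95: continuation. acc=(acc<<6)|0x15=0x78D5
Completed: cp=U+78D5 (starts at byte 1)
Byte[4]=DB: 2-byte lead, need 1 cont bytes. acc=0x1B
Byte[5]=AC: continuation. acc=(acc<<6)|0x2C=0x6EC
Completed: cp=U+06EC (starts at byte 4)
Byte[6]=E1: 3-byte lead, need 2 cont bytes. acc=0x1
Byte[7]=B2: continuation. acc=(acc<<6)|0x32=0x72
Byte[8]=9A: continuation. acc=(acc<<6)|0x1A=0x1C9A
Completed: cp=U+1C9A (starts at byte 6)

Answer: 0 1 4 6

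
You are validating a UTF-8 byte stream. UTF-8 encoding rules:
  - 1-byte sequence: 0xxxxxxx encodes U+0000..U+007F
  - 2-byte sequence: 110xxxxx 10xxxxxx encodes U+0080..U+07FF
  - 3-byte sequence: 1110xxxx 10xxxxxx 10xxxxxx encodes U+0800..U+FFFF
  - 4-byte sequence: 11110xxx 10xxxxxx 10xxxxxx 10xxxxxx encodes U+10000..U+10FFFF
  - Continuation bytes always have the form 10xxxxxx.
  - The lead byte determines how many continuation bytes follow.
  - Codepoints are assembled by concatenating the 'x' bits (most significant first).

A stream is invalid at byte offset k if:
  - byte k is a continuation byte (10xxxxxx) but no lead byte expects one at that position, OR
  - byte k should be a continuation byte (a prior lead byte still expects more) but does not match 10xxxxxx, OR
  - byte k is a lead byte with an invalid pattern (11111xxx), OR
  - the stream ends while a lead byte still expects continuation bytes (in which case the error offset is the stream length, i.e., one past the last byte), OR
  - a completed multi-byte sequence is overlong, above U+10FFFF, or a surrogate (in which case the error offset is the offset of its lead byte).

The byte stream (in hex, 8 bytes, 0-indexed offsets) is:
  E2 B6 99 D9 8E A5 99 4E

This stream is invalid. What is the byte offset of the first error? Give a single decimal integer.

Byte[0]=E2: 3-byte lead, need 2 cont bytes. acc=0x2
Byte[1]=B6: continuation. acc=(acc<<6)|0x36=0xB6
Byte[2]=99: continuation. acc=(acc<<6)|0x19=0x2D99
Completed: cp=U+2D99 (starts at byte 0)
Byte[3]=D9: 2-byte lead, need 1 cont bytes. acc=0x19
Byte[4]=8E: continuation. acc=(acc<<6)|0x0E=0x64E
Completed: cp=U+064E (starts at byte 3)
Byte[5]=A5: INVALID lead byte (not 0xxx/110x/1110/11110)

Answer: 5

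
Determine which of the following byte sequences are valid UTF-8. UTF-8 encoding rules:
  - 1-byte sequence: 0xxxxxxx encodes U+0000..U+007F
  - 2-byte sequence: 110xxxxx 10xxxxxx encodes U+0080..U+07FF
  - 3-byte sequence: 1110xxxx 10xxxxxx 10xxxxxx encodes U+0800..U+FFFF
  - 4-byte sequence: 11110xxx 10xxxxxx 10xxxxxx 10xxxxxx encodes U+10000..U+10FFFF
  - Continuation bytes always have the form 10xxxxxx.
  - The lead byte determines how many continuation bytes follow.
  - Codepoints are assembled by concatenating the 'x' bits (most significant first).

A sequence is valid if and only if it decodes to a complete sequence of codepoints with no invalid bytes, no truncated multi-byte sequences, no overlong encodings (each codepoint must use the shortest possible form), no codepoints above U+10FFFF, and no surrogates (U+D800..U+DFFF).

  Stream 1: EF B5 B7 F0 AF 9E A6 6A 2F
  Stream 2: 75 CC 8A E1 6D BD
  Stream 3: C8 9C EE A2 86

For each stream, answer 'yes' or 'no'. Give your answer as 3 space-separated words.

Answer: yes no yes

Derivation:
Stream 1: decodes cleanly. VALID
Stream 2: error at byte offset 4. INVALID
Stream 3: decodes cleanly. VALID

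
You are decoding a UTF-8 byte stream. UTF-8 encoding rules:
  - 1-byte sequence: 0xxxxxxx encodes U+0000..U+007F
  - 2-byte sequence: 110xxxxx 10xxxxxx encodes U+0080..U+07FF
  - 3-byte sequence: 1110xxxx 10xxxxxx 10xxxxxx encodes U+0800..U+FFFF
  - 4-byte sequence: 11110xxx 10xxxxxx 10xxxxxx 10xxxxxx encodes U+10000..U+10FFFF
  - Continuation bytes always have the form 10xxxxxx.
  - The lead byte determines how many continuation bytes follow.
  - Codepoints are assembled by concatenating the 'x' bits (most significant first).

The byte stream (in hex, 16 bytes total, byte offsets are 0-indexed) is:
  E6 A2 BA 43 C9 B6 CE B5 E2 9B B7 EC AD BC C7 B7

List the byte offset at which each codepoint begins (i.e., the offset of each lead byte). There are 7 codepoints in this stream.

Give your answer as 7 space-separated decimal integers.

Answer: 0 3 4 6 8 11 14

Derivation:
Byte[0]=E6: 3-byte lead, need 2 cont bytes. acc=0x6
Byte[1]=A2: continuation. acc=(acc<<6)|0x22=0x1A2
Byte[2]=BA: continuation. acc=(acc<<6)|0x3A=0x68BA
Completed: cp=U+68BA (starts at byte 0)
Byte[3]=43: 1-byte ASCII. cp=U+0043
Byte[4]=C9: 2-byte lead, need 1 cont bytes. acc=0x9
Byte[5]=B6: continuation. acc=(acc<<6)|0x36=0x276
Completed: cp=U+0276 (starts at byte 4)
Byte[6]=CE: 2-byte lead, need 1 cont bytes. acc=0xE
Byte[7]=B5: continuation. acc=(acc<<6)|0x35=0x3B5
Completed: cp=U+03B5 (starts at byte 6)
Byte[8]=E2: 3-byte lead, need 2 cont bytes. acc=0x2
Byte[9]=9B: continuation. acc=(acc<<6)|0x1B=0x9B
Byte[10]=B7: continuation. acc=(acc<<6)|0x37=0x26F7
Completed: cp=U+26F7 (starts at byte 8)
Byte[11]=EC: 3-byte lead, need 2 cont bytes. acc=0xC
Byte[12]=AD: continuation. acc=(acc<<6)|0x2D=0x32D
Byte[13]=BC: continuation. acc=(acc<<6)|0x3C=0xCB7C
Completed: cp=U+CB7C (starts at byte 11)
Byte[14]=C7: 2-byte lead, need 1 cont bytes. acc=0x7
Byte[15]=B7: continuation. acc=(acc<<6)|0x37=0x1F7
Completed: cp=U+01F7 (starts at byte 14)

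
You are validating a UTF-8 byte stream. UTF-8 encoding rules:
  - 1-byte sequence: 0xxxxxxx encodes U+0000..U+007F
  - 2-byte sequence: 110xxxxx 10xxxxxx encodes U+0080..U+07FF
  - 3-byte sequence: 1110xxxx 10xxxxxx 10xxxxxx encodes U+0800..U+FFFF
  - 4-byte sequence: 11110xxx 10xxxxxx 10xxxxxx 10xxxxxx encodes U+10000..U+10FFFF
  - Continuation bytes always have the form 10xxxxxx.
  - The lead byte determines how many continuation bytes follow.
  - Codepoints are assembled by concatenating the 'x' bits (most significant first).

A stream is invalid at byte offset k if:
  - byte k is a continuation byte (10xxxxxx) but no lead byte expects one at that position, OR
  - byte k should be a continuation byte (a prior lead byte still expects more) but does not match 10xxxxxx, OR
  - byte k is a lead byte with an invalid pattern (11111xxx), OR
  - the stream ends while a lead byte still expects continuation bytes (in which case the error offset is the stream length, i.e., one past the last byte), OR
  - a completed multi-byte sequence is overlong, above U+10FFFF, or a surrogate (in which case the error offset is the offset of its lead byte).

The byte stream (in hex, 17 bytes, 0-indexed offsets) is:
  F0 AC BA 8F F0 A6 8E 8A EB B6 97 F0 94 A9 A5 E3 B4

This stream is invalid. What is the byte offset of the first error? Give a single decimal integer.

Answer: 17

Derivation:
Byte[0]=F0: 4-byte lead, need 3 cont bytes. acc=0x0
Byte[1]=AC: continuation. acc=(acc<<6)|0x2C=0x2C
Byte[2]=BA: continuation. acc=(acc<<6)|0x3A=0xB3A
Byte[3]=8F: continuation. acc=(acc<<6)|0x0F=0x2CE8F
Completed: cp=U+2CE8F (starts at byte 0)
Byte[4]=F0: 4-byte lead, need 3 cont bytes. acc=0x0
Byte[5]=A6: continuation. acc=(acc<<6)|0x26=0x26
Byte[6]=8E: continuation. acc=(acc<<6)|0x0E=0x98E
Byte[7]=8A: continuation. acc=(acc<<6)|0x0A=0x2638A
Completed: cp=U+2638A (starts at byte 4)
Byte[8]=EB: 3-byte lead, need 2 cont bytes. acc=0xB
Byte[9]=B6: continuation. acc=(acc<<6)|0x36=0x2F6
Byte[10]=97: continuation. acc=(acc<<6)|0x17=0xBD97
Completed: cp=U+BD97 (starts at byte 8)
Byte[11]=F0: 4-byte lead, need 3 cont bytes. acc=0x0
Byte[12]=94: continuation. acc=(acc<<6)|0x14=0x14
Byte[13]=A9: continuation. acc=(acc<<6)|0x29=0x529
Byte[14]=A5: continuation. acc=(acc<<6)|0x25=0x14A65
Completed: cp=U+14A65 (starts at byte 11)
Byte[15]=E3: 3-byte lead, need 2 cont bytes. acc=0x3
Byte[16]=B4: continuation. acc=(acc<<6)|0x34=0xF4
Byte[17]: stream ended, expected continuation. INVALID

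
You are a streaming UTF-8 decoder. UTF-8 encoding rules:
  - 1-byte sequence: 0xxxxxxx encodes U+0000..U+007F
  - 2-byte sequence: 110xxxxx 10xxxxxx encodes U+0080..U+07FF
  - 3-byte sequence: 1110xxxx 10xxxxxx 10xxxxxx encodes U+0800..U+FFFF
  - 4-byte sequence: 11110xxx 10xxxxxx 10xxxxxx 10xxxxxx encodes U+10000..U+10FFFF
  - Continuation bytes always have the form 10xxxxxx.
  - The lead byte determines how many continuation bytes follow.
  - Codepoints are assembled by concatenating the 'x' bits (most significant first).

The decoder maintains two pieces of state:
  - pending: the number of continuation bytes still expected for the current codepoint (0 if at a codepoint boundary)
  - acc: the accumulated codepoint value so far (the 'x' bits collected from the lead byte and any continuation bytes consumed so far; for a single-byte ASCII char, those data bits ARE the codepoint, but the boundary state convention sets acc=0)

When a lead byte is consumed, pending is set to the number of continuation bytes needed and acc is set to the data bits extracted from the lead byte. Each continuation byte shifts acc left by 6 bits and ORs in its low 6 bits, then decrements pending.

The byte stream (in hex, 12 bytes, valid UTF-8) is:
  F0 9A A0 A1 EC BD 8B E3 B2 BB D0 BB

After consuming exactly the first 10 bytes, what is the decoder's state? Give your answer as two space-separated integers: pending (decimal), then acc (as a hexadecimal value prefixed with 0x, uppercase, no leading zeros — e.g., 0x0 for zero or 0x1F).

Byte[0]=F0: 4-byte lead. pending=3, acc=0x0
Byte[1]=9A: continuation. acc=(acc<<6)|0x1A=0x1A, pending=2
Byte[2]=A0: continuation. acc=(acc<<6)|0x20=0x6A0, pending=1
Byte[3]=A1: continuation. acc=(acc<<6)|0x21=0x1A821, pending=0
Byte[4]=EC: 3-byte lead. pending=2, acc=0xC
Byte[5]=BD: continuation. acc=(acc<<6)|0x3D=0x33D, pending=1
Byte[6]=8B: continuation. acc=(acc<<6)|0x0B=0xCF4B, pending=0
Byte[7]=E3: 3-byte lead. pending=2, acc=0x3
Byte[8]=B2: continuation. acc=(acc<<6)|0x32=0xF2, pending=1
Byte[9]=BB: continuation. acc=(acc<<6)|0x3B=0x3CBB, pending=0

Answer: 0 0x3CBB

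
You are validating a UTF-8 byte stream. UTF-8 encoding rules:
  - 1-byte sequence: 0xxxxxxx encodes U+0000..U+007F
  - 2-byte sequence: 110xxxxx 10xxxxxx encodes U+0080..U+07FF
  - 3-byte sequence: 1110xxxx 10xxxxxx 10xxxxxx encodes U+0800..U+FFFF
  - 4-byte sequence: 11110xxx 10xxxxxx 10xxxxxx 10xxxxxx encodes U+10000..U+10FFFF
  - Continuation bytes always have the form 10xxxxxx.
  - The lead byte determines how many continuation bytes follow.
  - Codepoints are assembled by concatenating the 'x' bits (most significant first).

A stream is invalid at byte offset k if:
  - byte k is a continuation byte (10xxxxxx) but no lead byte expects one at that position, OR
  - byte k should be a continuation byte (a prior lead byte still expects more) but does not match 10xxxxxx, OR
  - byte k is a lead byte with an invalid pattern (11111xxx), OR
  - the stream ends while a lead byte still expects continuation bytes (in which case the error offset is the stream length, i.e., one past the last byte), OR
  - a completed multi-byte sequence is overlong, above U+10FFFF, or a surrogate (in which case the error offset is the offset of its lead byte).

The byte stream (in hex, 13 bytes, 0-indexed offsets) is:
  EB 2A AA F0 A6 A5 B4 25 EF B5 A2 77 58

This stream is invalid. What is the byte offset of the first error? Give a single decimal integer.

Byte[0]=EB: 3-byte lead, need 2 cont bytes. acc=0xB
Byte[1]=2A: expected 10xxxxxx continuation. INVALID

Answer: 1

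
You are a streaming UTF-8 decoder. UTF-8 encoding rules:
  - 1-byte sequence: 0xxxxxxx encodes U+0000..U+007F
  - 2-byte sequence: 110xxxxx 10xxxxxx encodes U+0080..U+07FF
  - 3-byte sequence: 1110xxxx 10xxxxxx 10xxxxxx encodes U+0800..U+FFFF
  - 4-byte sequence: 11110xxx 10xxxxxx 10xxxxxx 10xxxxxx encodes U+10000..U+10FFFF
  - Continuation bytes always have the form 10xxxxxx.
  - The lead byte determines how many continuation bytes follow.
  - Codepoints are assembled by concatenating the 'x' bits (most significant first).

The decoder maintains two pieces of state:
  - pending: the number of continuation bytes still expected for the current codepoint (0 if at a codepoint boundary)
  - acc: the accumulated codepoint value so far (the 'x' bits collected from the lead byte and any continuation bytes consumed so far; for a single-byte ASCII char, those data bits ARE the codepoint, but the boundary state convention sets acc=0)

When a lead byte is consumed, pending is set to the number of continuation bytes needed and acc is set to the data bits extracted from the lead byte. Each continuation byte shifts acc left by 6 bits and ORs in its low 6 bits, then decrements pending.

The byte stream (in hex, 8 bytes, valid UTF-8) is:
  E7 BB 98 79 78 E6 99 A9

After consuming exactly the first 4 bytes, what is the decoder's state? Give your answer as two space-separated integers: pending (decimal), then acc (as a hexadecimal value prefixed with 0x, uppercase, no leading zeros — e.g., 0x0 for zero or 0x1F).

Byte[0]=E7: 3-byte lead. pending=2, acc=0x7
Byte[1]=BB: continuation. acc=(acc<<6)|0x3B=0x1FB, pending=1
Byte[2]=98: continuation. acc=(acc<<6)|0x18=0x7ED8, pending=0
Byte[3]=79: 1-byte. pending=0, acc=0x0

Answer: 0 0x0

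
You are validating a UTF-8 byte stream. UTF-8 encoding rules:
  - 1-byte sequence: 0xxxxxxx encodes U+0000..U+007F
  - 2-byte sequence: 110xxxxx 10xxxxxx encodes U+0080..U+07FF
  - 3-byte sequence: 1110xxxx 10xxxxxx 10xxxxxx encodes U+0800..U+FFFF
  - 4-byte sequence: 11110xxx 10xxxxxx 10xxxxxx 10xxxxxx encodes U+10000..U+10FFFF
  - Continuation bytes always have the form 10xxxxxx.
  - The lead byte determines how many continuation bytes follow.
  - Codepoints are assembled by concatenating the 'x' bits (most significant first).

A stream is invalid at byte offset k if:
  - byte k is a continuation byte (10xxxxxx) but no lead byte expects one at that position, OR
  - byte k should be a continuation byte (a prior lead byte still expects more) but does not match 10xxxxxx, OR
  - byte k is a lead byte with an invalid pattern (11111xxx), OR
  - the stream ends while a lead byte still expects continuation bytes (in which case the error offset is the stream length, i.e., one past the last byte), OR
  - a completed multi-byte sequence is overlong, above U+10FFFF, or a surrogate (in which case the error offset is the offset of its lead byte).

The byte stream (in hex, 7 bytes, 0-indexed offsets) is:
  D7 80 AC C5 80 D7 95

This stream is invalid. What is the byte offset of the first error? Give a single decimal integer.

Byte[0]=D7: 2-byte lead, need 1 cont bytes. acc=0x17
Byte[1]=80: continuation. acc=(acc<<6)|0x00=0x5C0
Completed: cp=U+05C0 (starts at byte 0)
Byte[2]=AC: INVALID lead byte (not 0xxx/110x/1110/11110)

Answer: 2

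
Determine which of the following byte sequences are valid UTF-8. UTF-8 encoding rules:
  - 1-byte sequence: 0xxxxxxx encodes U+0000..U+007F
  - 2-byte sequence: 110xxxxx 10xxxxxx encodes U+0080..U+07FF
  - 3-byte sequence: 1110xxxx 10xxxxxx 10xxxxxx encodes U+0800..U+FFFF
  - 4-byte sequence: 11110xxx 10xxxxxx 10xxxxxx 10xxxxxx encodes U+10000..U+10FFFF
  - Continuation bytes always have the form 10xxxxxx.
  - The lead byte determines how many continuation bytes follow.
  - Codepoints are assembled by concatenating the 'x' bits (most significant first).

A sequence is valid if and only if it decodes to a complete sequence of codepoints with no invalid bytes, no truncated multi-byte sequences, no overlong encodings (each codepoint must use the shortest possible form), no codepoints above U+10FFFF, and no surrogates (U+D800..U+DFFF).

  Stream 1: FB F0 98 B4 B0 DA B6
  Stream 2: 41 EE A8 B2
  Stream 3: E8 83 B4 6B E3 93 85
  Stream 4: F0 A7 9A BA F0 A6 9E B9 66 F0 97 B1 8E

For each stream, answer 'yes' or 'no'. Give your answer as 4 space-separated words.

Stream 1: error at byte offset 0. INVALID
Stream 2: decodes cleanly. VALID
Stream 3: decodes cleanly. VALID
Stream 4: decodes cleanly. VALID

Answer: no yes yes yes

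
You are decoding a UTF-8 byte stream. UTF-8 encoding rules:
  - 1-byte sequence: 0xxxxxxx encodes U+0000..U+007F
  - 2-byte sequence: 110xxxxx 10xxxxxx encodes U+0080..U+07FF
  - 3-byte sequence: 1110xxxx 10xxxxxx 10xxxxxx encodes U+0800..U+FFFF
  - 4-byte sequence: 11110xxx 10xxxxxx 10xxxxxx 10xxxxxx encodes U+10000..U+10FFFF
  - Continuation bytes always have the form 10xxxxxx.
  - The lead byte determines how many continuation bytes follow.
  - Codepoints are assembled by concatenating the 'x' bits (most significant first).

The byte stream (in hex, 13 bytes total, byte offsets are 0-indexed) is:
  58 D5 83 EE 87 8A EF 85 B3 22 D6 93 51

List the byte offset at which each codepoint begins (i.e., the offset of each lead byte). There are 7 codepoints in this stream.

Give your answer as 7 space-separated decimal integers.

Answer: 0 1 3 6 9 10 12

Derivation:
Byte[0]=58: 1-byte ASCII. cp=U+0058
Byte[1]=D5: 2-byte lead, need 1 cont bytes. acc=0x15
Byte[2]=83: continuation. acc=(acc<<6)|0x03=0x543
Completed: cp=U+0543 (starts at byte 1)
Byte[3]=EE: 3-byte lead, need 2 cont bytes. acc=0xE
Byte[4]=87: continuation. acc=(acc<<6)|0x07=0x387
Byte[5]=8A: continuation. acc=(acc<<6)|0x0A=0xE1CA
Completed: cp=U+E1CA (starts at byte 3)
Byte[6]=EF: 3-byte lead, need 2 cont bytes. acc=0xF
Byte[7]=85: continuation. acc=(acc<<6)|0x05=0x3C5
Byte[8]=B3: continuation. acc=(acc<<6)|0x33=0xF173
Completed: cp=U+F173 (starts at byte 6)
Byte[9]=22: 1-byte ASCII. cp=U+0022
Byte[10]=D6: 2-byte lead, need 1 cont bytes. acc=0x16
Byte[11]=93: continuation. acc=(acc<<6)|0x13=0x593
Completed: cp=U+0593 (starts at byte 10)
Byte[12]=51: 1-byte ASCII. cp=U+0051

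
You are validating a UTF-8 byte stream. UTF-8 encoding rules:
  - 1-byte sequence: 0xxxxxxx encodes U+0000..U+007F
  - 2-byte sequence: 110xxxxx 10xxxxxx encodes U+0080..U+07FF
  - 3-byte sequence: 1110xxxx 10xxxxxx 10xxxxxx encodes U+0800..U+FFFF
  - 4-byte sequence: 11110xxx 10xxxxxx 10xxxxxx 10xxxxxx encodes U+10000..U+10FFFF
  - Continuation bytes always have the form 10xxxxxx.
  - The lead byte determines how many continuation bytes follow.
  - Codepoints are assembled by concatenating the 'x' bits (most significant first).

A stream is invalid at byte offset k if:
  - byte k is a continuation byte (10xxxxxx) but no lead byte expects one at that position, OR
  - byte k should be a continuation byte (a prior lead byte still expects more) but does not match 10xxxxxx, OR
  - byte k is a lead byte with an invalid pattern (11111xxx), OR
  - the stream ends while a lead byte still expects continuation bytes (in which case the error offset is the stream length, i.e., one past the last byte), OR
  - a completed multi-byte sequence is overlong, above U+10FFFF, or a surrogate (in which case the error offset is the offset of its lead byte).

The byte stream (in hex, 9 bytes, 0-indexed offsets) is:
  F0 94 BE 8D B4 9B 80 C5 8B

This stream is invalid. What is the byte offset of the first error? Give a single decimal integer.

Answer: 4

Derivation:
Byte[0]=F0: 4-byte lead, need 3 cont bytes. acc=0x0
Byte[1]=94: continuation. acc=(acc<<6)|0x14=0x14
Byte[2]=BE: continuation. acc=(acc<<6)|0x3E=0x53E
Byte[3]=8D: continuation. acc=(acc<<6)|0x0D=0x14F8D
Completed: cp=U+14F8D (starts at byte 0)
Byte[4]=B4: INVALID lead byte (not 0xxx/110x/1110/11110)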